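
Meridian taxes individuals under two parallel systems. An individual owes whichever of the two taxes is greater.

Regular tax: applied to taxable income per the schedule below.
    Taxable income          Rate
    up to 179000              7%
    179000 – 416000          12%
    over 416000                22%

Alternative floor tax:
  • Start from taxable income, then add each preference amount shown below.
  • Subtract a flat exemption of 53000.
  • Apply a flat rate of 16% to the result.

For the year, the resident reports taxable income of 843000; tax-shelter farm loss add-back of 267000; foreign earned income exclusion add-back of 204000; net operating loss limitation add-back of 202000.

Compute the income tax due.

Regular tax:
  179000 × 7% = 12530
  237000 × 12% = 28440
  427000 × 22% = 93940
  → 134910

Alternative floor tax:
  Adjusted income: 843000 + 267000 + 204000 + 202000 = 1516000
  Less exemption 53000 → base 1463000
  1463000 × 16% = 234080

234080 > 134910, so the alternative floor tax is the binding amount.

234080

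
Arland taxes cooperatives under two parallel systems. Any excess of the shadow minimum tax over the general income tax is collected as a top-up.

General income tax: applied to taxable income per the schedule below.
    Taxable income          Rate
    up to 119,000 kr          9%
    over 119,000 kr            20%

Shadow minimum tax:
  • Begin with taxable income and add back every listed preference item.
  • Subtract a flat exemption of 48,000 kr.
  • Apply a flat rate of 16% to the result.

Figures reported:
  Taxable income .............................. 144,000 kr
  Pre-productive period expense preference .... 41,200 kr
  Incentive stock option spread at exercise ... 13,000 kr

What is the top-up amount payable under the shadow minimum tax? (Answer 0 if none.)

General income tax:
  119,000 kr × 9% = 10,710 kr
  25,000 kr × 20% = 5,000 kr
  → 15,710 kr

Shadow minimum tax:
  Adjusted income: 144,000 kr + 41,200 kr + 13,000 kr = 198,200 kr
  Less exemption 48,000 kr → base 150,200 kr
  150,200 kr × 16% = 24,032 kr

Excess of shadow minimum tax over general income tax: 24,032 kr − 15,710 kr = 8,322 kr.

8,322 kr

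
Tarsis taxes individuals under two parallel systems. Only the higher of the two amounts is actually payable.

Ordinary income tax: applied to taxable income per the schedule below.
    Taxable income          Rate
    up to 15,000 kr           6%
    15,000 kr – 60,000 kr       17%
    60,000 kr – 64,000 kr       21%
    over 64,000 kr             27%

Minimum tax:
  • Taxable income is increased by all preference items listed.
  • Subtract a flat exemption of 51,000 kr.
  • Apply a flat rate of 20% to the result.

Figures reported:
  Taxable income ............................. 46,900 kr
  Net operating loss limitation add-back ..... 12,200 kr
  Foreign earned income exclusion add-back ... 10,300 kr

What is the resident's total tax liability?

6,323 kr

Minimum tax:
  Adjusted income: 46,900 kr + 12,200 kr + 10,300 kr = 69,400 kr
  Less exemption 51,000 kr → base 18,400 kr
  18,400 kr × 20% = 3,680 kr

Ordinary income tax:
  15,000 kr × 6% = 900 kr
  31,900 kr × 17% = 5,423 kr
  → 6,323 kr

6,323 kr > 3,680 kr, so the ordinary income tax governs.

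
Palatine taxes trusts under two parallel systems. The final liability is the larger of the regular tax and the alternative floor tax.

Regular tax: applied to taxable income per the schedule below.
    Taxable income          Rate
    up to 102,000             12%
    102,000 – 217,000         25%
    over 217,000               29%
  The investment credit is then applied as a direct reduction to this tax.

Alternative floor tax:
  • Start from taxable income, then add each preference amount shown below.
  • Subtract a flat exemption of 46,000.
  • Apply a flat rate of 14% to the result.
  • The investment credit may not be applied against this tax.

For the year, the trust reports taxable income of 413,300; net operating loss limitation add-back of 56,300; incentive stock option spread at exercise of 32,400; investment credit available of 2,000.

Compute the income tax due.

95,917

Alternative floor tax:
  Adjusted income: 413,300 + 56,300 + 32,400 = 502,000
  Less exemption 46,000 → base 456,000
  456,000 × 14% = 63,840

Regular tax:
  102,000 × 12% = 12,240
  115,000 × 25% = 28,750
  196,300 × 29% = 56,927
  → 97,917
  Less investment credit 2,000 → 95,917

95,917 > 63,840, so the regular tax governs.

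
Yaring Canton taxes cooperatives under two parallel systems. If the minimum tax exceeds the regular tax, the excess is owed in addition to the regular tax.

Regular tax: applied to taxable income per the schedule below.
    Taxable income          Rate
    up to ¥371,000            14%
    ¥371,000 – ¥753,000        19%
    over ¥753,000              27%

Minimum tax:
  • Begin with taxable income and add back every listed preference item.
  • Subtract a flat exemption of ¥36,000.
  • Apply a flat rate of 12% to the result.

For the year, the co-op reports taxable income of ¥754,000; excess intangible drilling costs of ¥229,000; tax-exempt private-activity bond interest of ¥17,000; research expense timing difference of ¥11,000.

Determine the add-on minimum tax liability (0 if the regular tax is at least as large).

¥0

Minimum tax:
  Adjusted income: ¥754,000 + ¥229,000 + ¥17,000 + ¥11,000 = ¥1,011,000
  Less exemption ¥36,000 → base ¥975,000
  ¥975,000 × 12% = ¥117,000

Regular tax:
  ¥371,000 × 14% = ¥51,940
  ¥382,000 × 19% = ¥72,580
  ¥1,000 × 27% = ¥270
  → ¥124,790

¥117,000 ≤ ¥124,790, so no add-on is due.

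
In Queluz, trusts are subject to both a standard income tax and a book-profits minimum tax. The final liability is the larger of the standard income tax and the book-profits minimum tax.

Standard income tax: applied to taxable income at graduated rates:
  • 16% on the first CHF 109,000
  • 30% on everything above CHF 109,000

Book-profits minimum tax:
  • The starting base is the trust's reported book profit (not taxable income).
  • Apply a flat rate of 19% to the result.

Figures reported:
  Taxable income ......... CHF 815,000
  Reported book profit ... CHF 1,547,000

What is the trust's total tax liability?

Standard income tax:
  CHF 109,000 × 16% = CHF 17,440
  CHF 706,000 × 30% = CHF 211,800
  → CHF 229,240

Book-profits minimum tax:
  Base (reported book profit): CHF 1,547,000
  CHF 1,547,000 × 19% = CHF 293,930

CHF 293,930 > CHF 229,240, so the book-profits minimum tax is the binding amount.

CHF 293,930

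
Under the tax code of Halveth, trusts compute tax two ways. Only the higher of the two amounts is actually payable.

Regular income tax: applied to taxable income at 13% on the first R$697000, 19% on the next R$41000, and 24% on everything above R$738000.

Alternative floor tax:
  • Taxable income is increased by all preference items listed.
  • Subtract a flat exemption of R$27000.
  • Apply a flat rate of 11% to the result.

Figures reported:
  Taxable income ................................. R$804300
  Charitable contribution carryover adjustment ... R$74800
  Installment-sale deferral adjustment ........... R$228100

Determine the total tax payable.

Alternative floor tax:
  Adjusted income: R$804300 + R$74800 + R$228100 = R$1107200
  Less exemption R$27000 → base R$1080200
  R$1080200 × 11% = R$118822

Regular income tax:
  R$697000 × 13% = R$90610
  R$41000 × 19% = R$7790
  R$66300 × 24% = R$15912
  → R$114312

R$118822 > R$114312, so the alternative floor tax is the binding amount.

R$118822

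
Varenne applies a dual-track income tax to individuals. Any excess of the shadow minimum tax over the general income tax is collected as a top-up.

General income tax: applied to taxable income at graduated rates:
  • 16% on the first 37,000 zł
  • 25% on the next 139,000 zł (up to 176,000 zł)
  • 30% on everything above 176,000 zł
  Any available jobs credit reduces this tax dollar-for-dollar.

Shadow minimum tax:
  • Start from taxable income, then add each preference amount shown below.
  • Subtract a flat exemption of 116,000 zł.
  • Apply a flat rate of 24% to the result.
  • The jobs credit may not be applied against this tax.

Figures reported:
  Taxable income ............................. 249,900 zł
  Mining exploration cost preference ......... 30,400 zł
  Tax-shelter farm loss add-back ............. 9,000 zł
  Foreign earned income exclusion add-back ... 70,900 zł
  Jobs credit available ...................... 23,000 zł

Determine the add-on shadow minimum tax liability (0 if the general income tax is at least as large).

18,768 zł

General income tax:
  37,000 zł × 16% = 5,920 zł
  139,000 zł × 25% = 34,750 zł
  73,900 zł × 30% = 22,170 zł
  → 62,840 zł
  Less jobs credit 23,000 zł → 39,840 zł

Shadow minimum tax:
  Adjusted income: 249,900 zł + 30,400 zł + 9,000 zł + 70,900 zł = 360,200 zł
  Less exemption 116,000 zł → base 244,200 zł
  244,200 zł × 24% = 58,608 zł

Excess of shadow minimum tax over general income tax: 58,608 zł − 39,840 zł = 18,768 zł.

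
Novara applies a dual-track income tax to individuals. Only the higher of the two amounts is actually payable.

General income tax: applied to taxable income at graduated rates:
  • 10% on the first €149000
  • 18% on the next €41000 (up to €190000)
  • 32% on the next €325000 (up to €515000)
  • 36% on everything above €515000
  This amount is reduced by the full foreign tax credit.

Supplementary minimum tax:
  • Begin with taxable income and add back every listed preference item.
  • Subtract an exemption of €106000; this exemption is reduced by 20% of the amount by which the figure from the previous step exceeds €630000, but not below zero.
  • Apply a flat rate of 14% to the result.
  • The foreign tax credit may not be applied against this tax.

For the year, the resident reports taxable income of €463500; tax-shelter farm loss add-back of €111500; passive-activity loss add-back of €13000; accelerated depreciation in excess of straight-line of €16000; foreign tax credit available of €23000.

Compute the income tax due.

Supplementary minimum tax:
  Adjusted income: €463500 + €111500 + €13000 + €16000 = €604000
  Exemption: €604000 ≤ €630000, so full €106000 applies
  Base: €604000 − €106000 = €498000
  €498000 × 14% = €69720

General income tax:
  €149000 × 10% = €14900
  €41000 × 18% = €7380
  €273500 × 32% = €87520
  → €109800
  Less foreign tax credit €23000 → €86800

€86800 > €69720, so the general income tax governs.

€86800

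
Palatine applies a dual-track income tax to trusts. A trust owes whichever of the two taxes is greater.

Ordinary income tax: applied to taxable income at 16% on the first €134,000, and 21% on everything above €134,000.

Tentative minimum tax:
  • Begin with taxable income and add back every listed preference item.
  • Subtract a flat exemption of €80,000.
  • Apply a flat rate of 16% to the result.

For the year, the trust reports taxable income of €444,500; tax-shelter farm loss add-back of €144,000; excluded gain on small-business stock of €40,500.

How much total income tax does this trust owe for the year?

Tentative minimum tax:
  Adjusted income: €444,500 + €144,000 + €40,500 = €629,000
  Less exemption €80,000 → base €549,000
  €549,000 × 16% = €87,840

Ordinary income tax:
  €134,000 × 16% = €21,440
  €310,500 × 21% = €65,205
  → €86,645

€87,840 > €86,645, so the tentative minimum tax is the binding amount.

€87,840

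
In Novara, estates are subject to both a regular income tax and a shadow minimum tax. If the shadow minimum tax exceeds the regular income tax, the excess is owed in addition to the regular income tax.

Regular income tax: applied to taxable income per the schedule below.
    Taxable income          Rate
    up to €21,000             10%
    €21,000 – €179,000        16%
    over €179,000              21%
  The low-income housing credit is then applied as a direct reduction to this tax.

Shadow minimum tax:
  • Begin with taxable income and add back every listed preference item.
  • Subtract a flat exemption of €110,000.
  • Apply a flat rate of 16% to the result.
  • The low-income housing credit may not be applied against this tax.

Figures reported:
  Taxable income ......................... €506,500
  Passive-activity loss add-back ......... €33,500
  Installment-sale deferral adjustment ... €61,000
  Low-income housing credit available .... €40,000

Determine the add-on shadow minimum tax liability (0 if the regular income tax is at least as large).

€22,405

Regular income tax:
  €21,000 × 10% = €2,100
  €158,000 × 16% = €25,280
  €327,500 × 21% = €68,775
  → €96,155
  Less low-income housing credit €40,000 → €56,155

Shadow minimum tax:
  Adjusted income: €506,500 + €33,500 + €61,000 = €601,000
  Less exemption €110,000 → base €491,000
  €491,000 × 16% = €78,560

Excess of shadow minimum tax over regular income tax: €78,560 − €56,155 = €22,405.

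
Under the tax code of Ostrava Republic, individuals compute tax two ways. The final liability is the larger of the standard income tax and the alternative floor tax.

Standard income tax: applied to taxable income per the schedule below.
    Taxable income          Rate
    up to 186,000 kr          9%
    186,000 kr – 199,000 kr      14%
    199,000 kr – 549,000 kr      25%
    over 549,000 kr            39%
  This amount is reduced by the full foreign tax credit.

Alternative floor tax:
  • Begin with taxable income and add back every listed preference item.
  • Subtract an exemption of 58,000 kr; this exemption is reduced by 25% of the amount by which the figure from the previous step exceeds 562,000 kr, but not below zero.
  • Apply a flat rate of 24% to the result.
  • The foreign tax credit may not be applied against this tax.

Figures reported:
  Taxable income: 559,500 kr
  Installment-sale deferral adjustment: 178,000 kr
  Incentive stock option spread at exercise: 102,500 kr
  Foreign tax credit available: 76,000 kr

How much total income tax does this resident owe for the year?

201,600 kr

Standard income tax:
  186,000 kr × 9% = 16,740 kr
  13,000 kr × 14% = 1,820 kr
  350,000 kr × 25% = 87,500 kr
  10,500 kr × 39% = 4,095 kr
  → 110,155 kr
  Less foreign tax credit 76,000 kr → 34,155 kr

Alternative floor tax:
  Adjusted income: 559,500 kr + 178,000 kr + 102,500 kr = 840,000 kr
  Exemption: 25% × (840,000 kr − 562,000 kr) = 69,500 kr ≥ 58,000 kr, so the exemption is fully phased out
  Base: 840,000 kr − 0 kr = 840,000 kr
  840,000 kr × 24% = 201,600 kr

201,600 kr > 34,155 kr, so the alternative floor tax is the binding amount.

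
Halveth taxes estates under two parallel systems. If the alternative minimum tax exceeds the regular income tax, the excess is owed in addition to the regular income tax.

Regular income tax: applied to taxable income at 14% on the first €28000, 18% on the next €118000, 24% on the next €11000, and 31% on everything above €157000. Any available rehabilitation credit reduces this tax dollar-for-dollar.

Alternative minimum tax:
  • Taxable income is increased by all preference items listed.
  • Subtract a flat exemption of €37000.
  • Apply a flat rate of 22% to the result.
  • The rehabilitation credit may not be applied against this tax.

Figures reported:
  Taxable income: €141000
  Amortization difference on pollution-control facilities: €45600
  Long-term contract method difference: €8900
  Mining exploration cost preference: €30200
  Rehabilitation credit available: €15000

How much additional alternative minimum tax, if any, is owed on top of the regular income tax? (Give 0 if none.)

Alternative minimum tax:
  Adjusted income: €141000 + €45600 + €8900 + €30200 = €225700
  Less exemption €37000 → base €188700
  €188700 × 22% = €41514

Regular income tax:
  €28000 × 14% = €3920
  €113000 × 18% = €20340
  → €24260
  Less rehabilitation credit €15000 → €9260

Excess of alternative minimum tax over regular income tax: €41514 − €9260 = €32254.

€32254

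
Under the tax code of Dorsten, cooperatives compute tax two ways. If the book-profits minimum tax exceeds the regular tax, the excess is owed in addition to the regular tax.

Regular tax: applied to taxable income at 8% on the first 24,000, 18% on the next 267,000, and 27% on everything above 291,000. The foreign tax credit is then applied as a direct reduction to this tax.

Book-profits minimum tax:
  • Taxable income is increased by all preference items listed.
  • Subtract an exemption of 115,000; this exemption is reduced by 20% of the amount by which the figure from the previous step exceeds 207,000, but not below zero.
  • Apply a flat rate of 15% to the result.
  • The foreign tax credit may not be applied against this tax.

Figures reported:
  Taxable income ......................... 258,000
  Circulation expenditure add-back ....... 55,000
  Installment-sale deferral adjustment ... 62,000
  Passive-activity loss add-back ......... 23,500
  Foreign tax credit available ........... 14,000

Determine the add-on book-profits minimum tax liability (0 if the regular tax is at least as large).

18,230

Book-profits minimum tax:
  Adjusted income: 258,000 + 55,000 + 62,000 + 23,500 = 398,500
  Exemption: 115,000 − 20% × (398,500 − 207,000) = 115,000 − 38,300 = 76,700
  Base: 398,500 − 76,700 = 321,800
  321,800 × 15% = 48,270

Regular tax:
  24,000 × 8% = 1,920
  234,000 × 18% = 42,120
  → 44,040
  Less foreign tax credit 14,000 → 30,040

Excess of book-profits minimum tax over regular tax: 48,270 − 30,040 = 18,230.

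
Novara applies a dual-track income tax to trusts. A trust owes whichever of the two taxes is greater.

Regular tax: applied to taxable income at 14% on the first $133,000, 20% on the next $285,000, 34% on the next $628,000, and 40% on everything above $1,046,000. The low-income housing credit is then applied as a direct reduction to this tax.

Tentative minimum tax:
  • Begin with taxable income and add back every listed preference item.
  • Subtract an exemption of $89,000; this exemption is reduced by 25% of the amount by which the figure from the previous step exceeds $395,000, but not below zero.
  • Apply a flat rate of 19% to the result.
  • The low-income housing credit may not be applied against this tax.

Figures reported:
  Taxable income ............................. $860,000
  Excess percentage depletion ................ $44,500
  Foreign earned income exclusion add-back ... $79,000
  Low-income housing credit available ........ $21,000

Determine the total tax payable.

$204,900

Regular tax:
  $133,000 × 14% = $18,620
  $285,000 × 20% = $57,000
  $442,000 × 34% = $150,280
  → $225,900
  Less low-income housing credit $21,000 → $204,900

Tentative minimum tax:
  Adjusted income: $860,000 + $44,500 + $79,000 = $983,500
  Exemption: 25% × ($983,500 − $395,000) = $147,125 ≥ $89,000, so the exemption is fully phased out
  Base: $983,500 − $0 = $983,500
  $983,500 × 19% = $186,865

$204,900 > $186,865, so the regular tax governs.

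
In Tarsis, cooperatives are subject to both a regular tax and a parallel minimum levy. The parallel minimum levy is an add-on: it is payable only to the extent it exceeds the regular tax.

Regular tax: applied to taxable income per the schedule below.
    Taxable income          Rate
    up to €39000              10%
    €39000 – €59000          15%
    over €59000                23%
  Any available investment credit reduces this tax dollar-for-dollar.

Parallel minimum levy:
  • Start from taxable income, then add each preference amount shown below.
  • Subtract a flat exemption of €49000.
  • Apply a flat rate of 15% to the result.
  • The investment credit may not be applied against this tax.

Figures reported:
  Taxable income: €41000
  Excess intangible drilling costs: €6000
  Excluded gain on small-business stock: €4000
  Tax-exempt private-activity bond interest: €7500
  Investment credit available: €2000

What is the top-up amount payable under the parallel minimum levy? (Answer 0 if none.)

€0

Parallel minimum levy:
  Adjusted income: €41000 + €6000 + €4000 + €7500 = €58500
  Less exemption €49000 → base €9500
  €9500 × 15% = €1425

Regular tax:
  €39000 × 10% = €3900
  €2000 × 15% = €300
  → €4200
  Less investment credit €2000 → €2200

€1425 ≤ €2200, so no add-on is due.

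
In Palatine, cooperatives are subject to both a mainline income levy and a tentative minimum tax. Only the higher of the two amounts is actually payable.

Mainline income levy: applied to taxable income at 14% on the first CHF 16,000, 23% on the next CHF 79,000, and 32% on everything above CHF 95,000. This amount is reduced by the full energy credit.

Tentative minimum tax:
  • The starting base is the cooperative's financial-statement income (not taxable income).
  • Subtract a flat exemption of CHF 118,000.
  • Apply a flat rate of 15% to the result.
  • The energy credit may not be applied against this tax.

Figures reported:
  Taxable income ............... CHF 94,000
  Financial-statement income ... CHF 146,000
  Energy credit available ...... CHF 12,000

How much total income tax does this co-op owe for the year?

Mainline income levy:
  CHF 16,000 × 14% = CHF 2,240
  CHF 78,000 × 23% = CHF 17,940
  → CHF 20,180
  Less energy credit CHF 12,000 → CHF 8,180

Tentative minimum tax:
  Base (financial-statement income): CHF 146,000
  Less exemption CHF 118,000 → base CHF 28,000
  CHF 28,000 × 15% = CHF 4,200

CHF 8,180 > CHF 4,200, so the mainline income levy governs.

CHF 8,180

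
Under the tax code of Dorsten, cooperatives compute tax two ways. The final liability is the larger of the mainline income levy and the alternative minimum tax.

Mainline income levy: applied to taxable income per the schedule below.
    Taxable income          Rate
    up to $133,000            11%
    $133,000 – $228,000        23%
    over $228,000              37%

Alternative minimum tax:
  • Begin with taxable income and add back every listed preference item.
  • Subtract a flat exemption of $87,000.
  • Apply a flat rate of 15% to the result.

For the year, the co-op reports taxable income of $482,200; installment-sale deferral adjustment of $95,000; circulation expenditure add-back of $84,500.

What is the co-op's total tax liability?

$130,534

Mainline income levy:
  $133,000 × 11% = $14,630
  $95,000 × 23% = $21,850
  $254,200 × 37% = $94,054
  → $130,534

Alternative minimum tax:
  Adjusted income: $482,200 + $95,000 + $84,500 = $661,700
  Less exemption $87,000 → base $574,700
  $574,700 × 15% = $86,205

$130,534 > $86,205, so the mainline income levy governs.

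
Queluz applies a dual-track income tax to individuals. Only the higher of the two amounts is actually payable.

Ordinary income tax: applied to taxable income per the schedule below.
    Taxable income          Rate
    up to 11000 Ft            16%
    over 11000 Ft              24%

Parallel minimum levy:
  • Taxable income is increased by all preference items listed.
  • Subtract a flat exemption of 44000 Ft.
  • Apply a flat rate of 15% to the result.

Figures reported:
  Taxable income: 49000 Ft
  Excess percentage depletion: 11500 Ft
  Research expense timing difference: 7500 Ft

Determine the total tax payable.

Ordinary income tax:
  11000 Ft × 16% = 1760 Ft
  38000 Ft × 24% = 9120 Ft
  → 10880 Ft

Parallel minimum levy:
  Adjusted income: 49000 Ft + 11500 Ft + 7500 Ft = 68000 Ft
  Less exemption 44000 Ft → base 24000 Ft
  24000 Ft × 15% = 3600 Ft

10880 Ft > 3600 Ft, so the ordinary income tax governs.

10880 Ft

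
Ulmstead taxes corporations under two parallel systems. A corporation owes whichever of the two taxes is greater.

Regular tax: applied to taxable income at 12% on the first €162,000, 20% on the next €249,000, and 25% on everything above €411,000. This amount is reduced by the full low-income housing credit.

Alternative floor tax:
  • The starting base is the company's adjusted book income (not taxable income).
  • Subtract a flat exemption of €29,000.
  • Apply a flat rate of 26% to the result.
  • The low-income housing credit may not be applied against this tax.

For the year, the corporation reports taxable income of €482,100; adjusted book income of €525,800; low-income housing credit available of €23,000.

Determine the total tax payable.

€129,168

Alternative floor tax:
  Base (adjusted book income): €525,800
  Less exemption €29,000 → base €496,800
  €496,800 × 26% = €129,168

Regular tax:
  €162,000 × 12% = €19,440
  €249,000 × 20% = €49,800
  €71,100 × 25% = €17,775
  → €87,015
  Less low-income housing credit €23,000 → €64,015

€129,168 > €64,015, so the alternative floor tax is the binding amount.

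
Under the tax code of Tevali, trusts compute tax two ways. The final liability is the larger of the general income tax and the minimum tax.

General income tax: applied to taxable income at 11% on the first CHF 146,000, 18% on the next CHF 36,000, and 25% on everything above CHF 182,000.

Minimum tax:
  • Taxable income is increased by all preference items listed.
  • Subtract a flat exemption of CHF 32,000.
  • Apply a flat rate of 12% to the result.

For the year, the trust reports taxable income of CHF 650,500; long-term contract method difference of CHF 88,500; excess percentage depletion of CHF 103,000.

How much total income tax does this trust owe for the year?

CHF 139,665

Minimum tax:
  Adjusted income: CHF 650,500 + CHF 88,500 + CHF 103,000 = CHF 842,000
  Less exemption CHF 32,000 → base CHF 810,000
  CHF 810,000 × 12% = CHF 97,200

General income tax:
  CHF 146,000 × 11% = CHF 16,060
  CHF 36,000 × 18% = CHF 6,480
  CHF 468,500 × 25% = CHF 117,125
  → CHF 139,665

CHF 139,665 > CHF 97,200, so the general income tax governs.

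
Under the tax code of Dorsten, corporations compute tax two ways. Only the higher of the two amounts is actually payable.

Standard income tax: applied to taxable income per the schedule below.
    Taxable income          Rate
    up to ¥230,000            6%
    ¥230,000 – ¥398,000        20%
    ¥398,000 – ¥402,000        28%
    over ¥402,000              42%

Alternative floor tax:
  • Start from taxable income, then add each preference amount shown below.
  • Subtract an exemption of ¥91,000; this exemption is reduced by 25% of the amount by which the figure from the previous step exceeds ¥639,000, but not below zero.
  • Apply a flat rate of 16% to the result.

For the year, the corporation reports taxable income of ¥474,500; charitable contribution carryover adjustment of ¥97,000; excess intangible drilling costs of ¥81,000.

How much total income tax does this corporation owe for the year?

Standard income tax:
  ¥230,000 × 6% = ¥13,800
  ¥168,000 × 20% = ¥33,600
  ¥4,000 × 28% = ¥1,120
  ¥72,500 × 42% = ¥30,450
  → ¥78,970

Alternative floor tax:
  Adjusted income: ¥474,500 + ¥97,000 + ¥81,000 = ¥652,500
  Exemption: ¥91,000 − 25% × (¥652,500 − ¥639,000) = ¥91,000 − ¥3,375 = ¥87,625
  Base: ¥652,500 − ¥87,625 = ¥564,875
  ¥564,875 × 16% = ¥90,380

¥90,380 > ¥78,970, so the alternative floor tax is the binding amount.

¥90,380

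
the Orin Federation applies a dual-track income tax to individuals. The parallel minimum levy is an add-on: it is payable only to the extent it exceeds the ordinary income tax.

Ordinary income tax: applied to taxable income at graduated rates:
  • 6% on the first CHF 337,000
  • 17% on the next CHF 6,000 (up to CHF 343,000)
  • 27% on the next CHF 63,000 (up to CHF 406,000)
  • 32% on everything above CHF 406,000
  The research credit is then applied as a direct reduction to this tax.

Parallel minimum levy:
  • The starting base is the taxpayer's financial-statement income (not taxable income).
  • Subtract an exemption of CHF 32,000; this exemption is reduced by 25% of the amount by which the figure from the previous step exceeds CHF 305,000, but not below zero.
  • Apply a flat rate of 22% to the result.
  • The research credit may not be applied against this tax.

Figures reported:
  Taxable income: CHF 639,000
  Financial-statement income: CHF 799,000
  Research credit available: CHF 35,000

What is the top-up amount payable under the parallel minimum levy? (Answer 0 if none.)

Parallel minimum levy:
  Base (financial-statement income): CHF 799,000
  Exemption: 25% × (CHF 799,000 − CHF 305,000) = CHF 123,500 ≥ CHF 32,000, so the exemption is fully phased out
  Base: CHF 799,000 − CHF 0 = CHF 799,000
  CHF 799,000 × 22% = CHF 175,780

Ordinary income tax:
  CHF 337,000 × 6% = CHF 20,220
  CHF 6,000 × 17% = CHF 1,020
  CHF 63,000 × 27% = CHF 17,010
  CHF 233,000 × 32% = CHF 74,560
  → CHF 112,810
  Less research credit CHF 35,000 → CHF 77,810

Excess of parallel minimum levy over ordinary income tax: CHF 175,780 − CHF 77,810 = CHF 97,970.

CHF 97,970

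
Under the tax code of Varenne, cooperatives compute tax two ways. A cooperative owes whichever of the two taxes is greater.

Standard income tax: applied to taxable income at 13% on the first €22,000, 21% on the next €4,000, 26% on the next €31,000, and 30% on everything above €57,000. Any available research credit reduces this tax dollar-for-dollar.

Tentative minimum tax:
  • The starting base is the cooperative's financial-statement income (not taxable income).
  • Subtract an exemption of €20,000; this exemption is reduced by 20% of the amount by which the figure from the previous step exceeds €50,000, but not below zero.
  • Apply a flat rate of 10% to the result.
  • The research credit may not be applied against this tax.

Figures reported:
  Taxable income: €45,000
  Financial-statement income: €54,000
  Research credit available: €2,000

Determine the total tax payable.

€6,640

Standard income tax:
  €22,000 × 13% = €2,860
  €4,000 × 21% = €840
  €19,000 × 26% = €4,940
  → €8,640
  Less research credit €2,000 → €6,640

Tentative minimum tax:
  Base (financial-statement income): €54,000
  Exemption: €20,000 − 20% × (€54,000 − €50,000) = €20,000 − €800 = €19,200
  Base: €54,000 − €19,200 = €34,800
  €34,800 × 10% = €3,480

€6,640 > €3,480, so the standard income tax governs.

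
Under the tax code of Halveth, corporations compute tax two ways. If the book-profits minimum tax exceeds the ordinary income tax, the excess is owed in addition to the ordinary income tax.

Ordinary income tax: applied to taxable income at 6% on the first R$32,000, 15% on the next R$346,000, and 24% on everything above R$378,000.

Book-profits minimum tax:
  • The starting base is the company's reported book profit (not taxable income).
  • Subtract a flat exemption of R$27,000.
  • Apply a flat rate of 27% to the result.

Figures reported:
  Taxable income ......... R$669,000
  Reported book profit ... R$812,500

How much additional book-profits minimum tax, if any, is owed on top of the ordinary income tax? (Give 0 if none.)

R$88,425

Book-profits minimum tax:
  Base (reported book profit): R$812,500
  Less exemption R$27,000 → base R$785,500
  R$785,500 × 27% = R$212,085

Ordinary income tax:
  R$32,000 × 6% = R$1,920
  R$346,000 × 15% = R$51,900
  R$291,000 × 24% = R$69,840
  → R$123,660

Excess of book-profits minimum tax over ordinary income tax: R$212,085 − R$123,660 = R$88,425.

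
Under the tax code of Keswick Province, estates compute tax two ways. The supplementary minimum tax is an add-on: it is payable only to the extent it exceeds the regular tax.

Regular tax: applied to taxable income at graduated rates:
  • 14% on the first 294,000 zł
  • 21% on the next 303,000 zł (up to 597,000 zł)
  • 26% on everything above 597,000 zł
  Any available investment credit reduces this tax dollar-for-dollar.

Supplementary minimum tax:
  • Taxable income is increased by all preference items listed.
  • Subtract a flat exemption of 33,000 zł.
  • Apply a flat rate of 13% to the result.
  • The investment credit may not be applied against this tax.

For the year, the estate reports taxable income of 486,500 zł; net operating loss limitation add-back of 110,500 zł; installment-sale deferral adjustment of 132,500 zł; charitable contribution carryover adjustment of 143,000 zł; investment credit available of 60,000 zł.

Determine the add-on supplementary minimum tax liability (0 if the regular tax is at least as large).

87,550 zł

Regular tax:
  294,000 zł × 14% = 41,160 zł
  192,500 zł × 21% = 40,425 zł
  → 81,585 zł
  Less investment credit 60,000 zł → 21,585 zł

Supplementary minimum tax:
  Adjusted income: 486,500 zł + 110,500 zł + 132,500 zł + 143,000 zł = 872,500 zł
  Less exemption 33,000 zł → base 839,500 zł
  839,500 zł × 13% = 109,135 zł

Excess of supplementary minimum tax over regular tax: 109,135 zł − 21,585 zł = 87,550 zł.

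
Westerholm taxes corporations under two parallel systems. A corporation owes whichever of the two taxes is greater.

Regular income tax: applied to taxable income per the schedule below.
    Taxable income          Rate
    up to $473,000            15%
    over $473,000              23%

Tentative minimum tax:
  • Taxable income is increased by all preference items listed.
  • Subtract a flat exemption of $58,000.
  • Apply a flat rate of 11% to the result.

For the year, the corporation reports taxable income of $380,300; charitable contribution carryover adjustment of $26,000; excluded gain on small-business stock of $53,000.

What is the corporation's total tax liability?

Regular income tax:
  $380,300 × 15% = $57,045

Tentative minimum tax:
  Adjusted income: $380,300 + $26,000 + $53,000 = $459,300
  Less exemption $58,000 → base $401,300
  $401,300 × 11% = $44,143

$57,045 > $44,143, so the regular income tax governs.

$57,045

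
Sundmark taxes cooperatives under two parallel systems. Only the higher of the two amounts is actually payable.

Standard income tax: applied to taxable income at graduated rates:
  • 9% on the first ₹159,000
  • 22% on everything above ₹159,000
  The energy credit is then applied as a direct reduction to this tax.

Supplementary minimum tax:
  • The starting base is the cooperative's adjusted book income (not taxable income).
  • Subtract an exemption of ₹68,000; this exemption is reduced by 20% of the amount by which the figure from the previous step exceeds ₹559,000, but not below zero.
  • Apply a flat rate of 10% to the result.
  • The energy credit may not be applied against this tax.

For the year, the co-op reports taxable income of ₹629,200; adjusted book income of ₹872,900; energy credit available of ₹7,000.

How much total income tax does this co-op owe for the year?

Supplementary minimum tax:
  Base (adjusted book income): ₹872,900
  Exemption: ₹68,000 − 20% × (₹872,900 − ₹559,000) = ₹68,000 − ₹62,780 = ₹5,220
  Base: ₹872,900 − ₹5,220 = ₹867,680
  ₹867,680 × 10% = ₹86,768

Standard income tax:
  ₹159,000 × 9% = ₹14,310
  ₹470,200 × 22% = ₹103,444
  → ₹117,754
  Less energy credit ₹7,000 → ₹110,754

₹110,754 > ₹86,768, so the standard income tax governs.

₹110,754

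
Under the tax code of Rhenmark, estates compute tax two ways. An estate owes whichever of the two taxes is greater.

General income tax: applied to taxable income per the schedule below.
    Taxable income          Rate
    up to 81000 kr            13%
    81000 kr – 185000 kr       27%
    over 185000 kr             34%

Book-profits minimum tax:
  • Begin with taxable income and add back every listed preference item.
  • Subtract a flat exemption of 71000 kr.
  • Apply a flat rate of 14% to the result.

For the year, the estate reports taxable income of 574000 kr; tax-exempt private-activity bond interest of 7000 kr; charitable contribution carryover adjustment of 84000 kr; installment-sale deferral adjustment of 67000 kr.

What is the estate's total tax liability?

Book-profits minimum tax:
  Adjusted income: 574000 kr + 7000 kr + 84000 kr + 67000 kr = 732000 kr
  Less exemption 71000 kr → base 661000 kr
  661000 kr × 14% = 92540 kr

General income tax:
  81000 kr × 13% = 10530 kr
  104000 kr × 27% = 28080 kr
  389000 kr × 34% = 132260 kr
  → 170870 kr

170870 kr > 92540 kr, so the general income tax governs.

170870 kr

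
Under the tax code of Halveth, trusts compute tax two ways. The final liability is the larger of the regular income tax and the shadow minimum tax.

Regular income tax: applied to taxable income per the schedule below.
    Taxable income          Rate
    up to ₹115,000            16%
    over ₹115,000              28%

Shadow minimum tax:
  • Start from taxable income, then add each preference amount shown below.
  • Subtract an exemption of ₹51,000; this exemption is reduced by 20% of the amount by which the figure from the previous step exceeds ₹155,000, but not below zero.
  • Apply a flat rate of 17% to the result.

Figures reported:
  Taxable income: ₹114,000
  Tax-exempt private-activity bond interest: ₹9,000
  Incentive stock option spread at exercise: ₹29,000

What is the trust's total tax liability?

₹18,240

Shadow minimum tax:
  Adjusted income: ₹114,000 + ₹9,000 + ₹29,000 = ₹152,000
  Exemption: ₹152,000 ≤ ₹155,000, so full ₹51,000 applies
  Base: ₹152,000 − ₹51,000 = ₹101,000
  ₹101,000 × 17% = ₹17,170

Regular income tax:
  ₹114,000 × 16% = ₹18,240

₹18,240 > ₹17,170, so the regular income tax governs.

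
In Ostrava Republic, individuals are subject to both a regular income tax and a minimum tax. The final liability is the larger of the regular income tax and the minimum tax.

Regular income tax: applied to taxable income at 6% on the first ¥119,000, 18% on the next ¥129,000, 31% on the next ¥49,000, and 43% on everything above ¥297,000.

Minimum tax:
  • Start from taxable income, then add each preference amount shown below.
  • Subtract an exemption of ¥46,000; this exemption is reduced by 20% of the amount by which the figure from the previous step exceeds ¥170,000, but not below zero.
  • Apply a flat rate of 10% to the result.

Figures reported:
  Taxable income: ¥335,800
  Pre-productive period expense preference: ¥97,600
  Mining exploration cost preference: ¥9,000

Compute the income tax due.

¥62,234

Regular income tax:
  ¥119,000 × 6% = ¥7,140
  ¥129,000 × 18% = ¥23,220
  ¥49,000 × 31% = ¥15,190
  ¥38,800 × 43% = ¥16,684
  → ¥62,234

Minimum tax:
  Adjusted income: ¥335,800 + ¥97,600 + ¥9,000 = ¥442,400
  Exemption: 20% × (¥442,400 − ¥170,000) = ¥54,480 ≥ ¥46,000, so the exemption is fully phased out
  Base: ¥442,400 − ¥0 = ¥442,400
  ¥442,400 × 10% = ¥44,240

¥62,234 > ¥44,240, so the regular income tax governs.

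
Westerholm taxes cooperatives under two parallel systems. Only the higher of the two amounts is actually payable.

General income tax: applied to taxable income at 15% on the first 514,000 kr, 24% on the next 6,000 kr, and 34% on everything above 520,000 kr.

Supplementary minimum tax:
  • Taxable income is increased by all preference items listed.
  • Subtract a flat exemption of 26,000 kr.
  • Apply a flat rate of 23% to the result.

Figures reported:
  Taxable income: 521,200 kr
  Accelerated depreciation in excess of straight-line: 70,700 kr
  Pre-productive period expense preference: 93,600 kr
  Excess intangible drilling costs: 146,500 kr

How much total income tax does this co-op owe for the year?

185,380 kr

Supplementary minimum tax:
  Adjusted income: 521,200 kr + 70,700 kr + 93,600 kr + 146,500 kr = 832,000 kr
  Less exemption 26,000 kr → base 806,000 kr
  806,000 kr × 23% = 185,380 kr

General income tax:
  514,000 kr × 15% = 77,100 kr
  6,000 kr × 24% = 1,440 kr
  1,200 kr × 34% = 408 kr
  → 78,948 kr

185,380 kr > 78,948 kr, so the supplementary minimum tax is the binding amount.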